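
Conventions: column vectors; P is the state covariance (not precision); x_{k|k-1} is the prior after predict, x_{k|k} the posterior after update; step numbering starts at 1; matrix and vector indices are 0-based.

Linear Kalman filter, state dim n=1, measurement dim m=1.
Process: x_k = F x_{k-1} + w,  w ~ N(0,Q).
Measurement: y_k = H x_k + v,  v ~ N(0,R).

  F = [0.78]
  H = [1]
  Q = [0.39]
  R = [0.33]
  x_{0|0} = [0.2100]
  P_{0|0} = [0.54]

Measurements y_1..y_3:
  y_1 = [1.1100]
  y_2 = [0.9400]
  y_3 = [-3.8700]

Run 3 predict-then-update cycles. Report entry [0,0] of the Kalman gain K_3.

K[0,0] = 0.6088

step 1: x^-=[0.1638]  P^-=[0.7185]  S=[1.0485]  K=[0.6853]  nu=[0.9462]  x^+=[0.8122]  P^+=[0.2261]
step 2: x^-=[0.6335]  P^-=[0.5276]  S=[0.8576]  K=[0.6152]  nu=[0.3065]  x^+=[0.8221]  P^+=[0.2030]
step 3: x^-=[0.6412]  P^-=[0.5135]  S=[0.8435]  K=[0.6088]  nu=[-4.5112]  x^+=[-2.1051]  P^+=[0.2009]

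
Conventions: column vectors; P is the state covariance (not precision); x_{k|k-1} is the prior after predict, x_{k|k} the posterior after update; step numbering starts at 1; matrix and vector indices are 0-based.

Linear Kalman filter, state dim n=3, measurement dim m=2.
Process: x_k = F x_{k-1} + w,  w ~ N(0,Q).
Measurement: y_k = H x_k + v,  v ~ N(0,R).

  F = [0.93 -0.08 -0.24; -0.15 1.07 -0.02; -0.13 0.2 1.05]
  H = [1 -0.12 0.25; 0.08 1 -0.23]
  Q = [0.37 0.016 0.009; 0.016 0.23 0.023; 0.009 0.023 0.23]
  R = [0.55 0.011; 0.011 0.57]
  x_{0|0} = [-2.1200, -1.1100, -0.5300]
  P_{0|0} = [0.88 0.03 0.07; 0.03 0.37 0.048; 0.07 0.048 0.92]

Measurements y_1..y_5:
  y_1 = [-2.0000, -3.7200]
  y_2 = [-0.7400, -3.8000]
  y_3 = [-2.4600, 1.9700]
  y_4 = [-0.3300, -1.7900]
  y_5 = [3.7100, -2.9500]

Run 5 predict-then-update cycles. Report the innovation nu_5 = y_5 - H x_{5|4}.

innov = [4.2163, -2.0469]

step 1: x^-=[-1.7556, -0.8591, -0.5029]  P^-=[1.1526 -0.1148 -0.2651; -0.1148 0.6625 0.1378; -0.2651 0.1378 1.2735]  S=[1.6785 -0.0693; -0.0693 1.2352]  K=[0.6582 0.0680; -0.0746 0.4991; 0.0160 -0.1418]  nu=[-0.2218, -2.8361]  x^+=[-2.0944, -2.2579, -0.1043]  P^+=[0.4259 -0.0519 -0.2773; -0.0519 0.3404 0.2285; -0.2773 0.2285 1.2479]
step 2: x^-=[-1.7421, -2.0997, -0.2889]  P^-=[0.9527 -0.1819 -0.6822; -0.1819 0.6350 0.3855; -0.6822 0.3855 1.8010]  S=[1.3038 -0.0224; -0.0224 1.1250]  K=[0.6176 0.0578; -0.1160 0.4703; -0.2147 -0.0783]  nu=[0.8223, -1.6273]  x^+=[-1.3283, -2.9605, -0.3380]  P^+=[0.4532 -0.1128 -0.5055; -0.1128 0.3661 0.3924; -0.5055 0.3924 1.7347]
step 3: x^-=[-0.9174, -2.9617, -0.7743]  P^-=[1.1217 -0.2928 -1.0722; -0.2928 0.6764 0.6105; -1.0722 0.6105 2.4735]  S=[1.3336 -0.0180; -0.0180 1.0962]  K=[0.6672 0.0507; -0.1597 0.4650; -0.3958 -0.0468]  nu=[-1.7045, 4.8270]  x^+=[-1.8098, -0.4452, -0.3257]  P^+=[0.5265 -0.1711 -0.7183; -0.1711 0.4027 0.5469; -0.7183 0.5469 2.2628]
step 4: x^-=[-1.5693, -0.1984, -0.1957]  P^-=[1.3254 -0.4054 -1.4610; -0.4054 0.7311 0.8243; -1.4610 0.8243 3.1845]  S=[1.4024 -0.0197; -0.0197 1.0877]  K=[0.7201 0.0467; -0.1982 0.4644; -0.5451 -0.0328]  nu=[1.2644, -1.5111]  x^+=[-0.7294, -1.1507, -0.8354]  P^+=[0.5973 -0.2225 -0.9098; -0.2225 0.4378 0.6846; -0.9098 0.6846 2.7673]
step 5: x^-=[-0.3858, -1.1051, -1.0125]  P^-=[1.5144 -0.5061 -1.8185; -0.5061 0.7824 1.0152; -1.8185 1.0152 3.8561]  S=[1.4679 -0.0210; -0.0210 1.0851]  K=[0.7639 0.0455; -0.2292 0.4641; -0.6655 -0.0288]  nu=[4.2163, -2.0469]  x^+=[2.7421, -3.0216, -3.7595]  P^+=[0.6569 -0.2648 -1.0719; -0.2648 0.4671 0.7994; -1.0719 0.7994 3.2058]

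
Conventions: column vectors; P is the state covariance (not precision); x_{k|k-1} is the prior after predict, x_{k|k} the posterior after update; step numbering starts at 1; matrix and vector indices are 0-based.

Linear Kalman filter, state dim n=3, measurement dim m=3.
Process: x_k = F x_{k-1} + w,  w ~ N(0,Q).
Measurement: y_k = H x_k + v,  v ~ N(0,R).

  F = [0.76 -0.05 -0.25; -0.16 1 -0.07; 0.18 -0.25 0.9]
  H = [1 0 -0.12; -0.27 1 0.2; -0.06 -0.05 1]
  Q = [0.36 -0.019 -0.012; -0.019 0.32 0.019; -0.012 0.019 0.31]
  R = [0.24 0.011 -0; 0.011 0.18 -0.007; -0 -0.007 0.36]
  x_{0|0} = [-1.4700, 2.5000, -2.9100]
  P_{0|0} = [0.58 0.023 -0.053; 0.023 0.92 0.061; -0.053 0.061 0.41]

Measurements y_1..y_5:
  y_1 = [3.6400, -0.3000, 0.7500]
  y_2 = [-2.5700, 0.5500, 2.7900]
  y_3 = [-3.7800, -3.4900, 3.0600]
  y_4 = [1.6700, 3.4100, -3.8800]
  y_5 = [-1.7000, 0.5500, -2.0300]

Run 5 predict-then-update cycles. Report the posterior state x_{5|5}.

x_post = [-1.0815, 1.0306, -1.7969]

step 1: x^-=[-0.5147, 2.9389, -3.5086]  P^-=[0.7428 -0.1250 -0.0508; -0.1250 1.2398 -0.1842; -0.0508 -0.1842 0.6717]  S=[1.0047 -0.3204 -0.1712; -0.3204 1.5001 -0.0848; -0.1712 -0.0848 1.0612]  K=[0.7291 -0.0665 0.0283; 0.1452 0.8478 -0.1337; -0.0188 0.0082 0.6421]  nu=[3.7337, -2.6761, 4.3747]  x^+=[2.5092, 0.6270, -0.7915]  P^+=[0.1770 0.0390 0.0232; 0.0390 0.1743 -0.0430; 0.0232 -0.0430 0.2303]
step 2: x^-=[2.0735, 0.2809, -0.4175]  P^-=[0.4642 -0.0050 -0.0311; -0.0050 0.4940 -0.0787; -0.0311 -0.0787 0.5366]  S=[0.7194 -0.1300 -0.1238; -0.1300 0.7039 0.0142; -0.1238 0.0142 0.9111]  K=[0.6408 -0.0761 0.0238; 0.1149 0.7048 -0.1086; -0.0244 0.0361 0.5914]  nu=[-4.6936, 0.9124, 3.3459]  x^+=[-0.9240, 0.0216, 1.7091]  P^+=[0.1554 0.0311 0.0200; 0.0311 0.1443 -0.0349; 0.0200 -0.0349 0.2121]
step 3: x^-=[-1.1306, 0.0498, 1.3665]  P^-=[0.4525 -0.0091 -0.0307; -0.0091 0.4647 -0.0632; -0.0307 -0.0632 0.5153]  S=[0.7073 -0.1322 -0.1198; -0.1322 0.6812 0.0266; -0.1198 0.0266 0.8880]  K=[0.6340 -0.0796 0.0233; 0.1099 0.6925 -0.1027; -0.0243 0.0432 0.5813]  nu=[-2.4854, -4.1183, 1.6281]  x^+=[-2.3406, -3.2425, 2.1955]  P^+=[0.1537 0.0300 0.0197; 0.0300 0.1413 -0.0330; 0.0197 -0.0330 0.2085]
step 4: x^-=[-2.1656, -3.0217, 2.3652]  P^-=[0.4516 -0.0102 -0.0301; -0.0102 0.4617 -0.0606; -0.0301 -0.0606 0.5112]  S=[0.7061 -0.1331 -0.1186; -0.1331 0.6796 0.0285; -0.1186 0.0285 0.8836]  K=[0.6334 -0.0802 0.0235; 0.1091 0.6912 -0.1016; -0.0238 0.0443 0.5794]  nu=[4.1194, 5.3739, -6.5263]  x^+=[-0.1402, 1.8054, -1.2760]  P^+=[0.1535 0.0299 0.0197; 0.0299 0.1409 -0.0326; 0.0197 -0.0326 0.2078]
step 5: x^-=[0.1222, 1.9172, -1.6250]  P^-=[0.4514 -0.0104 -0.0299; -0.0104 0.4613 -0.0601; -0.0299 -0.0601 0.5105]  S=[0.7060 -0.1332 -0.1183; -0.1332 0.6794 0.0287; -0.1183 0.0287 0.8828]  K=[0.6333 -0.0803 0.0235; 0.1090 0.6911 -0.1014; -0.0237 0.0445 0.5791]  nu=[-2.0172, -1.0092, -0.3018]  x^+=[-1.0815, 1.0306, -1.7969]  P^+=[0.1535 0.0299 0.0197; 0.0299 0.1409 -0.0325; 0.0197 -0.0325 0.2077]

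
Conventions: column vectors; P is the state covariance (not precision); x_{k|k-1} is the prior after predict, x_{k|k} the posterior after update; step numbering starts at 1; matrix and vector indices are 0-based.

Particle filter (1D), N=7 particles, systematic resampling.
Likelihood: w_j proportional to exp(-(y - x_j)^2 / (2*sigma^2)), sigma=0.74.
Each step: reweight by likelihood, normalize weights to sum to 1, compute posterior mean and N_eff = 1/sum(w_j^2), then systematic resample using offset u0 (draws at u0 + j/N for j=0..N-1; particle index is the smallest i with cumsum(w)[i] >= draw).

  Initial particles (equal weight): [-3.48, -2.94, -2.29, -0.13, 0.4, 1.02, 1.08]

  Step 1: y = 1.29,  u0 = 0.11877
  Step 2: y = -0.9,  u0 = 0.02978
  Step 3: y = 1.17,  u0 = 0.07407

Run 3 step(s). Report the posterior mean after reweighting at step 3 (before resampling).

step 1: w=[0.0000, 0.0000, 0.0000, 0.0625, 0.1910, 0.3684, 0.3782]  mean=0.8524  Neff=3.1340  idx=[4, 5, 5, 5, 6, 6, 6]
step 2: w=[0.5330, 0.0861, 0.0861, 0.0861, 0.0695, 0.0695, 0.0695]  mean=0.7021  Neff=3.1166  idx=[0, 0, 0, 0, 1, 3, 5]
step 3: w=[0.1102, 0.1102, 0.1102, 0.1102, 0.1856, 0.1856, 0.1880]  mean=0.7579  Neff=6.5445  idx=[0, 1, 3, 4, 5, 5, 6]

post_mean = 0.7579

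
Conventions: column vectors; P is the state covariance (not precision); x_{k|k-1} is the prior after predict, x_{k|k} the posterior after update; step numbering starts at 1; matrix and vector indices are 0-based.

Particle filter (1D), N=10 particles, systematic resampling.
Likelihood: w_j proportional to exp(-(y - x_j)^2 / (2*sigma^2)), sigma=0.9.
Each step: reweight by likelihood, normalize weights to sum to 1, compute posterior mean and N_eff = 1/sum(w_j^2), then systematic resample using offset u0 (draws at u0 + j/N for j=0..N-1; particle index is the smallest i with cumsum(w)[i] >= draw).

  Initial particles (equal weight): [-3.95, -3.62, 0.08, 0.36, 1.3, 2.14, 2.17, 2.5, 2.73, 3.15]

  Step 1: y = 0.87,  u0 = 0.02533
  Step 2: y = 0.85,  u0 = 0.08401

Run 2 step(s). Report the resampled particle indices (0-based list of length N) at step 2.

step 1: w=[0.0000, 0.0000, 0.1945, 0.2434, 0.2550, 0.1056, 0.1007, 0.0554, 0.0338, 0.0115]  mean=1.1465  Neff=5.3262  idx=[2, 2, 3, 3, 3, 4, 4, 5, 6, 7]
step 2: w=[0.1047, 0.1047, 0.1302, 0.1302, 0.1302, 0.1332, 0.1332, 0.0540, 0.0515, 0.0281]  mean=0.8014  Neff=8.7250  idx=[0, 1, 2, 3, 4, 4, 5, 6, 7, 9]

resampled_idx = [0, 1, 2, 3, 4, 4, 5, 6, 7, 9]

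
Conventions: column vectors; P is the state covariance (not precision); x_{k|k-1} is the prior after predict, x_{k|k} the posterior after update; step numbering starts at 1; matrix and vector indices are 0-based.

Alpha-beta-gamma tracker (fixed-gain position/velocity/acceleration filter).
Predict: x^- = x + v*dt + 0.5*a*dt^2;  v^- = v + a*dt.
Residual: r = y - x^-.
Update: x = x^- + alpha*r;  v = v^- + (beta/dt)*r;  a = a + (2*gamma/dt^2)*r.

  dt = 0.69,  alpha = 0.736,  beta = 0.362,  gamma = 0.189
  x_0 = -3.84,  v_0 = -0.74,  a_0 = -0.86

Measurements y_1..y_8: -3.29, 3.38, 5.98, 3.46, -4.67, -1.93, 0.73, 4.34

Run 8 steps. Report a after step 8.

step 1: x_pred=-4.5553  r=1.2653  x^+=-3.6240  v^+=-0.6696  a^+=0.1446
step 2: x_pred=-4.0516  r=7.4316  x^+=1.4181  v^+=3.3291  a^+=6.0449
step 3: x_pred=5.1541  r=0.8259  x^+=5.7620  v^+=7.9334  a^+=6.7006
step 4: x_pred=12.8311  r=-9.3711  x^+=5.9340  v^+=7.6404  a^+=-0.7396
step 5: x_pred=11.0298  r=-15.6998  x^+=-0.5253  v^+=-1.1066  a^+=-13.2044
step 6: x_pred=-4.4321  r=2.5021  x^+=-2.5906  v^+=-8.9050  a^+=-11.2179
step 7: x_pred=-11.4054  r=12.1354  x^+=-2.4737  v^+=-10.2786  a^+=-1.5830
step 8: x_pred=-9.9428  r=14.2828  x^+=0.5693  v^+=-3.8776  a^+=9.7569

a_post = 9.7569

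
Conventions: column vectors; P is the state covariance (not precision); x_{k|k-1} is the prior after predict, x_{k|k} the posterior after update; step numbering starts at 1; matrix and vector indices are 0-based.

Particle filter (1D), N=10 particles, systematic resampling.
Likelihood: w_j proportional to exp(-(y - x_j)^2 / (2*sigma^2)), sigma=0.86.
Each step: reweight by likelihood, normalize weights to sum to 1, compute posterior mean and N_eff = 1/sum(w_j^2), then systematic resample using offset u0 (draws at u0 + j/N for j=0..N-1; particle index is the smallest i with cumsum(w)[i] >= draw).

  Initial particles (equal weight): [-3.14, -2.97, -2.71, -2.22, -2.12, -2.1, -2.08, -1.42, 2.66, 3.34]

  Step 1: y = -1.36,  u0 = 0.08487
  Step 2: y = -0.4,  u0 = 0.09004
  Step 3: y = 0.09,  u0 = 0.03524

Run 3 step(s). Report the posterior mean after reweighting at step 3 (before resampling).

step 1: w=[0.0276, 0.0407, 0.0685, 0.1424, 0.1589, 0.1622, 0.1654, 0.2343, 0.0000, 0.0000]  mean=-2.0635  Neff=6.2036  idx=[2, 3, 4, 4, 5, 5, 6, 7, 7, 7]
step 2: w=[0.0117, 0.0459, 0.0583, 0.0583, 0.0611, 0.0611, 0.0639, 0.2132, 0.2132, 0.2132]  mean=-1.6787  Neff=6.3692  idx=[2, 4, 5, 7, 7, 8, 8, 9, 9, 9]
step 3: w=[0.0228, 0.0242, 0.0242, 0.1327, 0.1327, 0.1327, 0.1327, 0.1327, 0.1327, 0.1327]  mean=-1.4689  Neff=8.0052  idx=[1, 3, 4, 4, 5, 6, 7, 8, 8, 9]

post_mean = -1.4689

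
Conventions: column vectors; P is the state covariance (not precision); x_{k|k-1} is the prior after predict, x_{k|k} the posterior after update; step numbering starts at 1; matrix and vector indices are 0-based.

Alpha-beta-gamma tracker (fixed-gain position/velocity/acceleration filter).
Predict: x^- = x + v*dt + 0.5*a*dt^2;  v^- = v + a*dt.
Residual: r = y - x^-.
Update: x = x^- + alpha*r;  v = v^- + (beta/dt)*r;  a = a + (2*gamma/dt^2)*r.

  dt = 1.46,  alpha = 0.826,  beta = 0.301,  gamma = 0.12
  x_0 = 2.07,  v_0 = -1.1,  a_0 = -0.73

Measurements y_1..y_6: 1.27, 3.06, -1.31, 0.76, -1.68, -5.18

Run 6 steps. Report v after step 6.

step 1: x_pred=-0.3140  r=1.5840  x^+=0.9944  v^+=-1.8392  a^+=-0.5517
step 2: x_pred=-2.2788  r=5.3388  x^+=2.1310  v^+=-1.5440  a^+=0.0495
step 3: x_pred=-0.0704  r=-1.2396  x^+=-1.0943  v^+=-1.7273  a^+=-0.0901
step 4: x_pred=-3.7122  r=4.4722  x^+=-0.0182  v^+=-0.9369  a^+=0.4134
step 5: x_pred=-0.9453  r=-0.7347  x^+=-1.5522  v^+=-0.4847  a^+=0.3307
step 6: x_pred=-1.9074  r=-3.2726  x^+=-4.6106  v^+=-0.6766  a^+=-0.0378

v_post = -0.6766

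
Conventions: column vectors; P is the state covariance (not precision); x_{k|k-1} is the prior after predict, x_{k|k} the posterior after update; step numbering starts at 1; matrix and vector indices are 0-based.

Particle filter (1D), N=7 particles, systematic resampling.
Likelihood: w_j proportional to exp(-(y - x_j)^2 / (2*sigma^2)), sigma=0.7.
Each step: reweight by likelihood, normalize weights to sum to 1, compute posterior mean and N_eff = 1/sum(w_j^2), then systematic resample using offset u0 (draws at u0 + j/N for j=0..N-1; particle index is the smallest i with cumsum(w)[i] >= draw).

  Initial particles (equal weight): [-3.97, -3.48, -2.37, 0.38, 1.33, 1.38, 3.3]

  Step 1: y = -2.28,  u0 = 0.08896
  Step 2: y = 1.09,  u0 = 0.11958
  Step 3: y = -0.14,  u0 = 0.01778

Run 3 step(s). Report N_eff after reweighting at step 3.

N_eff = 7.0000

step 1: w=[0.0425, 0.1802, 0.7768, 0.0006, 0.0000, 0.0000, 0.0000]  mean=-2.6364  Neff=1.5683  idx=[1, 2, 2, 2, 2, 2, 2]
step 2: w=[0.0000, 0.1667, 0.1667, 0.1667, 0.1667, 0.1667, 0.1667]  mean=-2.3700  Neff=6.0002  idx=[1, 2, 3, 4, 5, 6, 6]
step 3: w=[0.1429, 0.1429, 0.1429, 0.1429, 0.1429, 0.1429, 0.1429]  mean=-2.3700  Neff=7.0000  idx=[0, 1, 2, 3, 4, 5, 6]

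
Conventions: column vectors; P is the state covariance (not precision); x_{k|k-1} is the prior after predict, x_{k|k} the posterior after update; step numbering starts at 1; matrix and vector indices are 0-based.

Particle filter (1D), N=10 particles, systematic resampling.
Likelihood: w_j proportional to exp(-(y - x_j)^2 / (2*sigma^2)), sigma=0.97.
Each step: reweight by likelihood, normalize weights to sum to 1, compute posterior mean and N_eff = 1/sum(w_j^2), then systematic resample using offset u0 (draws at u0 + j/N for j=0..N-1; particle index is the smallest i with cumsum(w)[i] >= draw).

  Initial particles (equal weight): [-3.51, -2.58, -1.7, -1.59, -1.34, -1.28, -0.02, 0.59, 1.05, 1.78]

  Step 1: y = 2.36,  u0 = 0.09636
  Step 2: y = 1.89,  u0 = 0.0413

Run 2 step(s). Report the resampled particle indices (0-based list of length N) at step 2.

step 1: w=[0.0000, 0.0000, 0.0001, 0.0002, 0.0005, 0.0006, 0.0333, 0.1280, 0.2717, 0.5656]  mean=1.3651  Neff=2.4316  idx=[7, 8, 8, 8, 9, 9, 9, 9, 9, 9]
step 2: w=[0.0483, 0.0815, 0.0815, 0.0815, 0.1179, 0.1179, 0.1179, 0.1179, 0.1179, 0.1179]  mean=1.5440  Neff=9.4690  idx=[0, 2, 3, 4, 5, 6, 6, 7, 8, 9]

resampled_idx = [0, 2, 3, 4, 5, 6, 6, 7, 8, 9]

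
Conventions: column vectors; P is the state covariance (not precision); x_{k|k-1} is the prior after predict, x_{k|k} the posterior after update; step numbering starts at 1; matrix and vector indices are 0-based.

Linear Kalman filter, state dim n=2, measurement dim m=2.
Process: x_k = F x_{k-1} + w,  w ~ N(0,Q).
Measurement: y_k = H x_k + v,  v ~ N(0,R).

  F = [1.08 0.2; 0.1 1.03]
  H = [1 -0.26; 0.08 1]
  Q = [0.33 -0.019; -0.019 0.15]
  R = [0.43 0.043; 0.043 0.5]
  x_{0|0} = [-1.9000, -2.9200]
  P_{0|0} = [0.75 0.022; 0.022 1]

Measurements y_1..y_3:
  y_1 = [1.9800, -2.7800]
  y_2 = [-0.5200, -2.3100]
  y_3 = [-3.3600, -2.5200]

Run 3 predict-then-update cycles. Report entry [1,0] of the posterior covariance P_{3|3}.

step 1: x^-=[-2.6360, -3.1976]  P^-=[1.2543 0.2929; 0.2929 1.2229]  S=[1.6147 0.1122; 0.1122 1.7778]  K=[0.7174 0.1759; -0.0645 0.7051]  nu=[3.7846, 0.6285]  x^+=[0.1898, -2.9986]  P^+=[0.3399 0.0916; 0.0916 0.3425]
step 2: x^-=[-0.3948, -3.0696]  P^-=[0.7797 0.1920; 0.1920 0.5356]  S=[1.1461 0.1541; 0.1541 1.0713]  K=[0.6168 0.1487; -0.0236 0.5177]  nu=[-0.9233, 0.7912]  x^+=[-0.8466, -2.6382]  P^+=[0.2918 0.0775; 0.0775 0.2516]
step 3: x^-=[-1.4420, -2.8020]  P^-=[0.7139 0.1521; 0.1521 0.4358]  S=[1.0942 0.1358; 0.1358 0.9647]  K=[0.5998 0.1325; -0.0225 0.4675]  nu=[-2.6466, 0.3974]  x^+=[-2.9768, -2.5566]  P^+=[0.2817 0.0695; 0.0695 0.2272]

P_post[1,0] = 0.0695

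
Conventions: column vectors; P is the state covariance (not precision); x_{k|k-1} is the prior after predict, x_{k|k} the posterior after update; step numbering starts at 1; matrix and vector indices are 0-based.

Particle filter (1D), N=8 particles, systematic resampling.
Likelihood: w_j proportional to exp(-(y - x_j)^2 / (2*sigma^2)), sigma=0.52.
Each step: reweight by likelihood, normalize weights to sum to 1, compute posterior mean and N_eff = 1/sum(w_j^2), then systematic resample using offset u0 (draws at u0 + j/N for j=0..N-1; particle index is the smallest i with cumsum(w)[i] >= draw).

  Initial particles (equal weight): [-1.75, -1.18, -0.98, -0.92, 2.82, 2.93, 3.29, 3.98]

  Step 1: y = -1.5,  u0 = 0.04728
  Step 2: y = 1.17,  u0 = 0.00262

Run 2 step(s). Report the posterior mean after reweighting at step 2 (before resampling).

step 1: w=[0.3113, 0.2892, 0.2119, 0.1876, 0.0000, 0.0000, 0.0000, 0.0000]  mean=-1.2663  Neff=3.8368  idx=[0, 0, 0, 1, 1, 2, 2, 3]
step 2: w=[0.0002, 0.0002, 0.0002, 0.0476, 0.0476, 0.2512, 0.2512, 0.4020]  mean=-0.9753  Neff=3.4211  idx=[3, 5, 5, 6, 6, 7, 7, 7]

post_mean = -0.9753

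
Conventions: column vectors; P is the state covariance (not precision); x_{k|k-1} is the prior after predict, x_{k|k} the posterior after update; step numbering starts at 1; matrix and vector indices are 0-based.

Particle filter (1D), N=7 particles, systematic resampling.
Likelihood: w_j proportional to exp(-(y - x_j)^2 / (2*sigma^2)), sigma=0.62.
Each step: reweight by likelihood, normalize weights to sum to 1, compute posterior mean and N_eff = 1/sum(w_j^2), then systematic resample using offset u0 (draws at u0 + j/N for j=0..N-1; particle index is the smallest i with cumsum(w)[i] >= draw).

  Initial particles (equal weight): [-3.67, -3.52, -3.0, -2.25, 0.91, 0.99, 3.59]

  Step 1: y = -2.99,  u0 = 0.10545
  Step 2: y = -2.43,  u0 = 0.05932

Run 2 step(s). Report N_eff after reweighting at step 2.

step 1: w=[0.2006, 0.2540, 0.3659, 0.1795, 0.0000, 0.0000, 0.0000]  mean=-3.1318  Neff=3.6918  idx=[0, 1, 1, 2, 2, 2, 3]
step 2: w=[0.0388, 0.0612, 0.0612, 0.1880, 0.1880, 0.1880, 0.2750]  mean=-2.8834  Neff=5.2468  idx=[1, 3, 3, 4, 5, 6, 6]

N_eff = 5.2468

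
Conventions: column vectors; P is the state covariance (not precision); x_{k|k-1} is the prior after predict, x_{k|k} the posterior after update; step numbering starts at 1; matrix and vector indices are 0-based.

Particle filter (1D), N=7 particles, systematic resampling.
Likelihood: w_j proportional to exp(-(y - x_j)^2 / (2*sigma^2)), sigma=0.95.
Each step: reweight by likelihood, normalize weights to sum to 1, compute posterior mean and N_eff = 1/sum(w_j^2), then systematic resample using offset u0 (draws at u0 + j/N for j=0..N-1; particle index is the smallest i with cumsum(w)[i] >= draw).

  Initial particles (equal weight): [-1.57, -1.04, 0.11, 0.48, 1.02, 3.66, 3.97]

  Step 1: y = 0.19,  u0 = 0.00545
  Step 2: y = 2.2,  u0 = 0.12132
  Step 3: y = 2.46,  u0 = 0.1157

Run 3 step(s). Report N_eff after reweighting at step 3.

step 1: w=[0.0554, 0.1332, 0.3068, 0.2939, 0.2102, 0.0004, 0.0001]  mean=0.1657  Neff=4.0729  idx=[0, 1, 2, 2, 3, 3, 4]
step 2: w=[0.0004, 0.0029, 0.0862, 0.0862, 0.1882, 0.1882, 0.4481]  mean=0.6530  Neff=3.4912  idx=[3, 4, 5, 5, 6, 6, 6]
step 3: w=[0.0350, 0.0851, 0.0851, 0.0851, 0.2366, 0.2366, 0.2366]  mean=0.8504  Neff=5.2388  idx=[1, 3, 4, 5, 5, 6, 6]

N_eff = 5.2388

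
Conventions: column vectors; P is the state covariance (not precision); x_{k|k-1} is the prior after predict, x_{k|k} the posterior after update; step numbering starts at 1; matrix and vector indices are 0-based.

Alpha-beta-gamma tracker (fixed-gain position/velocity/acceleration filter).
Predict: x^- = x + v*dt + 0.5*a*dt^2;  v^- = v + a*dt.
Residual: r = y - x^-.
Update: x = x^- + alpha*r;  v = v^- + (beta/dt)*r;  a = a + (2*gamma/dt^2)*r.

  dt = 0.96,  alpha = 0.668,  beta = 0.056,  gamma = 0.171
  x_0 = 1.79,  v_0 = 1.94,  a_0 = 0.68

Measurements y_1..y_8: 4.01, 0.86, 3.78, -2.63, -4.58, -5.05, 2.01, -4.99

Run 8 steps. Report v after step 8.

v_post = -6.2897

step 1: x_pred=3.9657  r=0.0443  x^+=3.9953  v^+=2.5954  a^+=0.6964
step 2: x_pred=6.8078  r=-5.9478  x^+=2.8347  v^+=2.9170  a^+=-1.5108
step 3: x_pred=4.9388  r=-1.1588  x^+=4.1647  v^+=1.3991  a^+=-1.9408
step 4: x_pred=4.6135  r=-7.2435  x^+=-0.2252  v^+=-0.8866  a^+=-4.6288
step 5: x_pred=-3.2093  r=-1.3707  x^+=-4.1249  v^+=-5.4103  a^+=-5.1375
step 6: x_pred=-11.6861  r=6.6361  x^+=-7.2532  v^+=-9.9551  a^+=-2.6749
step 7: x_pred=-18.0427  r=20.0527  x^+=-4.6475  v^+=-11.3533  a^+=4.7666
step 8: x_pred=-13.3502  r=8.3602  x^+=-7.7656  v^+=-6.2897  a^+=7.8690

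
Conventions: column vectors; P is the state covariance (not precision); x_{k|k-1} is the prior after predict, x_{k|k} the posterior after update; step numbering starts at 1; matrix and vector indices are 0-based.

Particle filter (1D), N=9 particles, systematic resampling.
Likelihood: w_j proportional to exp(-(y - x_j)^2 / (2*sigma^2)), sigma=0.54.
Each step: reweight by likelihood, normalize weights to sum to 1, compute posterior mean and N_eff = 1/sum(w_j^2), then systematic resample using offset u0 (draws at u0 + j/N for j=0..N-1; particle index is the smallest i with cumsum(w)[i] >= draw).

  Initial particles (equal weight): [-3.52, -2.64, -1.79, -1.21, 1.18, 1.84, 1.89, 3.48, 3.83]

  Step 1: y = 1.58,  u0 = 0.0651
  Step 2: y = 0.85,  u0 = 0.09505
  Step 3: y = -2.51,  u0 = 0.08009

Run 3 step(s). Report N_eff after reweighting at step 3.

N_eff = 6.0004

step 1: w=[0.0000, 0.0000, 0.0000, 0.0000, 0.3039, 0.3561, 0.3391, 0.0008, 0.0001]  mean=1.6578  Neff=2.9926  idx=[4, 4, 4, 5, 5, 5, 6, 6, 6]
step 2: w=[0.2359, 0.2359, 0.2359, 0.0530, 0.0530, 0.0530, 0.0445, 0.0445, 0.0445]  mean=1.3796  Neff=5.5167  idx=[0, 0, 1, 1, 2, 2, 4, 6, 8]
step 3: w=[0.1667, 0.1667, 0.1667, 0.1667, 0.1667, 0.1667, 0.0000, 0.0000, 0.0000]  mean=1.1800  Neff=6.0004  idx=[0, 1, 1, 2, 3, 3, 4, 5, 5]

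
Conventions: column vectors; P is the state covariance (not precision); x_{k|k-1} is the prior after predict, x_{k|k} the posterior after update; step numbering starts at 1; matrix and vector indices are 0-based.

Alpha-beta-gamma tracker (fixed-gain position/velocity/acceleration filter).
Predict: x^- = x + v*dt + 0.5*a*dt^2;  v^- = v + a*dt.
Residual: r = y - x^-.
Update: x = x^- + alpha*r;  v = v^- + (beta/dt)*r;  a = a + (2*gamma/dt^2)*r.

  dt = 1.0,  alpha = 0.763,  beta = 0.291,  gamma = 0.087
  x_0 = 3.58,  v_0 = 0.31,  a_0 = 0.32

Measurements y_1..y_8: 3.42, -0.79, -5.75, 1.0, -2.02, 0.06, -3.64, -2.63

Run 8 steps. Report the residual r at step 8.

step 1: x_pred=4.0500  r=-0.6300  x^+=3.5693  v^+=0.4467  a^+=0.2104
step 2: x_pred=4.1212  r=-4.9112  x^+=0.3739  v^+=-0.7721  a^+=-0.6442
step 3: x_pred=-0.7202  r=-5.0298  x^+=-4.5579  v^+=-2.8799  a^+=-1.5193
step 4: x_pred=-8.1975  r=9.1975  x^+=-1.1798  v^+=-1.7228  a^+=0.0810
step 5: x_pred=-2.8621  r=0.8421  x^+=-2.2196  v^+=-1.3967  a^+=0.2276
step 6: x_pred=-3.5025  r=3.5625  x^+=-0.7843  v^+=-0.1325  a^+=0.8474
step 7: x_pred=-0.4931  r=-3.1469  x^+=-2.8942  v^+=-0.2008  a^+=0.2999
step 8: x_pred=-2.9450  r=0.3150  x^+=-2.7047  v^+=0.1907  a^+=0.3547

resid = 0.3150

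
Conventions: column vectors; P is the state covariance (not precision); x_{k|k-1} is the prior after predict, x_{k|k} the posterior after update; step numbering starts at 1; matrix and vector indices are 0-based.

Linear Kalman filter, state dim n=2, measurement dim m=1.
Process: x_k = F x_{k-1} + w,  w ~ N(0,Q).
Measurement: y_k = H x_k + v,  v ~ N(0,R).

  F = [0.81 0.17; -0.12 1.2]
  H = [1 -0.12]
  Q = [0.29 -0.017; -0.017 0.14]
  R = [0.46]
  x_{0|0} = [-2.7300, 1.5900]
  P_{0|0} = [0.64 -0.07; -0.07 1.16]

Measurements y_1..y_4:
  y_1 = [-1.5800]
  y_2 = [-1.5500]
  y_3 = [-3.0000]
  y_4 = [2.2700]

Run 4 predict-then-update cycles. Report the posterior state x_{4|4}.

step 1: x^-=[-1.9410, 2.2356]  P^-=[0.7242 0.0908; 0.0908 1.8398]  S=[1.1888]  K=[0.6000; -0.1093]  nu=[0.6293]  x^+=[-1.5635, 2.1668]  P^+=[0.2962 0.1688; 0.1688 1.8256]
step 2: x^-=[-0.8980, 2.7878]  P^-=[0.5836 0.4872; 0.4872 2.7245]  S=[0.9659]  K=[0.5437; 0.1660]  nu=[-0.3174]  x^+=[-1.0706, 2.7351]  P^+=[0.2981 0.4001; 0.4001 2.6979]
step 3: x^-=[-0.4022, 3.4106]  P^-=[0.6737 0.8851; 0.8851 3.9140]  S=[0.9777]  K=[0.5805; 0.4249]  nu=[-2.1885]  x^+=[-1.6726, 2.4807]  P^+=[0.3443 0.6440; 0.6440 3.7375]
step 4: x^-=[-0.9331, 3.1775]  P^-=[0.8013 1.3248; 1.3248 5.3415]  S=[1.0202]  K=[0.6295; 0.6702]  nu=[3.5844]  x^+=[1.3235, 5.5799]  P^+=[0.3969 0.8943; 0.8943 4.8832]

x_post = [1.3235, 5.5799]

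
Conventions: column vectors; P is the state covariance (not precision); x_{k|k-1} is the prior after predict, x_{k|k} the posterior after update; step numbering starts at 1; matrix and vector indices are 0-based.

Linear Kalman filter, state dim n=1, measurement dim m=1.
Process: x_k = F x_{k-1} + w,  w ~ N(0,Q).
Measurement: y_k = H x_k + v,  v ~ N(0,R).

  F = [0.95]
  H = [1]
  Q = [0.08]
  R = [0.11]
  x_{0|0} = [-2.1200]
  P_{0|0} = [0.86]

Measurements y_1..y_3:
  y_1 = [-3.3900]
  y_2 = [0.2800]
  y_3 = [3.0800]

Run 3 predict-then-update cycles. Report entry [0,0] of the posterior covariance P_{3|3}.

step 1: x^-=[-2.0140]  P^-=[0.8561]  S=[0.9661]  K=[0.8861]  nu=[-1.3760]  x^+=[-3.2333]  P^+=[0.0975]
step 2: x^-=[-3.0717]  P^-=[0.1680]  S=[0.2780]  K=[0.6043]  nu=[3.3517]  x^+=[-1.0463]  P^+=[0.0665]
step 3: x^-=[-0.9940]  P^-=[0.1400]  S=[0.2500]  K=[0.5600]  nu=[4.0740]  x^+=[1.2874]  P^+=[0.0616]

P_post[0,0] = 0.0616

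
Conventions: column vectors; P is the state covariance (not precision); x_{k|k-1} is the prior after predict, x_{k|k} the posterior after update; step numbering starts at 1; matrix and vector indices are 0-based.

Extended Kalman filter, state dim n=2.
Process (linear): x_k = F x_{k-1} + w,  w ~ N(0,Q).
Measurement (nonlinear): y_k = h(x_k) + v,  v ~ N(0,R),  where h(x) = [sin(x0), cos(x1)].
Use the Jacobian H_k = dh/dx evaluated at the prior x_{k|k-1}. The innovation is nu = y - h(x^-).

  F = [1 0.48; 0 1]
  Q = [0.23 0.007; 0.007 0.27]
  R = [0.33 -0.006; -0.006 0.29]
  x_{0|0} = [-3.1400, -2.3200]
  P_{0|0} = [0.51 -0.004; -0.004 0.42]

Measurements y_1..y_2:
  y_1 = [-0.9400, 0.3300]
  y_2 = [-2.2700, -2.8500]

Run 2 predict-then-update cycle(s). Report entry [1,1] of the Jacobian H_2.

step 1: x^-=[-4.2536, -2.3200]  P^-=[0.8329 0.2046; 0.2046 0.6900]  H_jac=[-0.4429 0.0000; 0.0000 0.7322]  S=[0.4934 -0.0723; -0.0723 0.6600]  K=[-0.7261 0.1474; -0.0726 0.7576]  nu=[-1.8366, 1.0111]  x^+=[-2.7711, -1.4207]  P^+=[0.5430 0.0643; 0.0643 0.3006]
step 2: x^-=[-3.4530, -1.4207]  P^-=[0.9040 0.2156; 0.2156 0.5706]  H_jac=[-0.9519 0.0000; 0.0000 0.9888]  S=[1.1492 -0.2090; -0.2090 0.8479]  K=[-0.7361 0.0701; -0.0603 0.6506]  nu=[-2.5764, -2.9995]  x^+=[-1.7666, -3.2168]  P^+=[0.2556 0.0250; 0.0250 0.1912]

H_jac[1,1] = 0.9888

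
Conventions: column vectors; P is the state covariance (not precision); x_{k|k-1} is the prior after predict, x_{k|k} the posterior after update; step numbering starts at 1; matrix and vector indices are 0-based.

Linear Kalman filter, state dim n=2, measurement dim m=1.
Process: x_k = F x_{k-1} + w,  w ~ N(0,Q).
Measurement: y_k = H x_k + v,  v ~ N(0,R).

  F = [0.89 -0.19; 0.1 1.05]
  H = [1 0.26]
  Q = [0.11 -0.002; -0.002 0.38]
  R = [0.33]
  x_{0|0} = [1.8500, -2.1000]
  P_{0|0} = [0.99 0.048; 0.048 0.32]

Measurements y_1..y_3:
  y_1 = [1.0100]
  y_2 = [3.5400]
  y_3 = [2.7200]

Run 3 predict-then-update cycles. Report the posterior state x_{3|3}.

x_post = [3.0562, -1.6418]

step 1: x^-=[2.0455, -2.0200]  P^-=[0.8895 0.0662; 0.0662 0.7528]  S=[1.3048]  K=[0.6949; 0.2007]  nu=[-0.5103]  x^+=[1.6909, -2.1224]  P^+=[0.2594 -0.1158; -0.1158 0.7002]
step 2: x^-=[1.9082, -2.0595]  P^-=[0.3799 -0.2246; -0.2246 1.1302]  S=[0.6695]  K=[0.4802; 0.1034]  nu=[2.1673]  x^+=[2.9490, -1.8353]  P^+=[0.2255 -0.2579; -0.2579 1.1231]
step 3: x^-=[2.9733, -1.6322]  P^-=[0.4164 -0.4421; -0.4421 1.5663]  S=[0.6224]  K=[0.4843; -0.0560]  nu=[0.1711]  x^+=[3.0562, -1.6418]  P^+=[0.2704 -0.4252; -0.4252 1.5644]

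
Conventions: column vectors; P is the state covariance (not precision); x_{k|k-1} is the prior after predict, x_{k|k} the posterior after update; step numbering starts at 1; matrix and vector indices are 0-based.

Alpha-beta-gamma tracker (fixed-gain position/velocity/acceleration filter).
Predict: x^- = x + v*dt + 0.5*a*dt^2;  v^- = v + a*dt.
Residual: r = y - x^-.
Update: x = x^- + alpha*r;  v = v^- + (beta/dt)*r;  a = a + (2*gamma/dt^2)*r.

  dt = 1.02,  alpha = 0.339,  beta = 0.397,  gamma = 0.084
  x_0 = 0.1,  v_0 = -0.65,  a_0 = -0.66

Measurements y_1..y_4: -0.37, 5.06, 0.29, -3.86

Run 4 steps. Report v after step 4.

step 1: x_pred=-0.9063  r=0.5363  x^+=-0.7245  v^+=-1.1145  a^+=-0.5734
step 2: x_pred=-2.1595  r=7.2195  x^+=0.2879  v^+=1.1106  a^+=0.5924
step 3: x_pred=1.7289  r=-1.4389  x^+=1.2411  v^+=1.1548  a^+=0.3600
step 4: x_pred=2.6063  r=-6.4663  x^+=0.4143  v^+=-0.9947  a^+=-0.6841

v_post = -0.9947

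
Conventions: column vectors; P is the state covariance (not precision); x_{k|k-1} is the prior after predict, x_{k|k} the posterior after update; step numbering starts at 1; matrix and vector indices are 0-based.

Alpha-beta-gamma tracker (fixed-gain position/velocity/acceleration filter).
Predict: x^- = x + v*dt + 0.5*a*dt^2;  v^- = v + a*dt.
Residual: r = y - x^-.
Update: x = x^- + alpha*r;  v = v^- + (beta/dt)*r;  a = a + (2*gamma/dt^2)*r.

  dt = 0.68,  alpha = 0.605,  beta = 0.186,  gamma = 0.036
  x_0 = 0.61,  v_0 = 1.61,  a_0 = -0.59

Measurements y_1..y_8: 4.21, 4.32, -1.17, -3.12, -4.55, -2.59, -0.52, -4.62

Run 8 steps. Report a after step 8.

a_post = -0.1834

step 1: x_pred=1.5684  r=2.6416  x^+=3.1666  v^+=1.9314  a^+=-0.1787
step 2: x_pred=4.4386  r=-0.1186  x^+=4.3668  v^+=1.7774  a^+=-0.1971
step 3: x_pred=5.5299  r=-6.6999  x^+=1.4765  v^+=-0.1893  a^+=-1.2404
step 4: x_pred=1.0610  r=-4.1810  x^+=-1.4685  v^+=-2.1763  a^+=-1.8914
step 5: x_pred=-3.3857  r=-1.1643  x^+=-4.0901  v^+=-3.7810  a^+=-2.0727
step 6: x_pred=-7.1404  r=4.5504  x^+=-4.3874  v^+=-3.9457  a^+=-1.3642
step 7: x_pred=-7.3859  r=6.8659  x^+=-3.2320  v^+=-2.9953  a^+=-0.2951
step 8: x_pred=-5.3371  r=0.7171  x^+=-4.9032  v^+=-2.9998  a^+=-0.1834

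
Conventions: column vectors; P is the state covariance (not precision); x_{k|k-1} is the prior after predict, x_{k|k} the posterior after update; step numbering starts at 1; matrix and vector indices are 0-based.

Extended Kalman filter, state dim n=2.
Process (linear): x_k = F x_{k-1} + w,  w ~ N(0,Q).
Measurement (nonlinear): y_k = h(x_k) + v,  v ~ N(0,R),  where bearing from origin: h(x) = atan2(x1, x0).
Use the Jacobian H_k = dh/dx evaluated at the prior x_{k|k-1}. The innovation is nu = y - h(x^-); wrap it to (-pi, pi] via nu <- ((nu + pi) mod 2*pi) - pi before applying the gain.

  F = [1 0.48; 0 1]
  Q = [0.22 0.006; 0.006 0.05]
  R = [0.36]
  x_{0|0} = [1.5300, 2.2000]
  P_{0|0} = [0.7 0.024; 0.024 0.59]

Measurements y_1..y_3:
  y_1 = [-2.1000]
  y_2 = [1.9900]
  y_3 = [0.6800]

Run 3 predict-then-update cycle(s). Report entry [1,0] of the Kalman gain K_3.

step 1: x^-=[2.5860, 2.2000]  P^-=[1.0790 0.3132; 0.3132 0.6400]  H_jac=[-0.1908 0.2243]  S=[0.4047]  K=[-0.3352; 0.2071]  nu=[-2.8049]  x^+=[3.5263, 1.6192]  P^+=[1.0335 0.3413; 0.3413 0.6226]
step 2: x^-=[4.3035, 1.6192]  P^-=[1.7246 0.6462; 0.6462 0.6726]  H_jac=[-0.0766 0.2036]  S=[0.3778]  K=[-0.0015; 0.2314]  nu=[1.6301]  x^+=[4.3011, 1.9964]  P^+=[1.7246 0.6463; 0.6463 0.6524]
step 3: x^-=[5.2594, 1.9964]  P^-=[2.7154 0.9654; 0.9654 0.7024]  H_jac=[-0.0631 0.1662]  S=[0.3700]  K=[-0.0293; 0.1509]  nu=[0.3172]  x^+=[5.2501, 2.0443]  P^+=[2.7150 0.9671; 0.9671 0.6940]

K[1,0] = 0.1509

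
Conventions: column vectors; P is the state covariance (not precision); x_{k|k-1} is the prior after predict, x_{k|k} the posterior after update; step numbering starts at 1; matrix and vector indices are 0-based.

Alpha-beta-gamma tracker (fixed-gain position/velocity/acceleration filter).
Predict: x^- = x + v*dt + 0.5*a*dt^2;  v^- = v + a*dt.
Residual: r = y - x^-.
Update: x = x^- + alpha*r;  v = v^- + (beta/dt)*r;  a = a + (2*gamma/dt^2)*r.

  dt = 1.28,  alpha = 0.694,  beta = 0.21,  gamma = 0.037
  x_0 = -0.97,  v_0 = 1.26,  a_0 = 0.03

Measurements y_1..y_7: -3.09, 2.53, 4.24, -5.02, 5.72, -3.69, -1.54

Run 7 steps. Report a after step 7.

a_post = -0.3229

step 1: x_pred=0.6674  r=-3.7574  x^+=-1.9402  v^+=0.6820  a^+=-0.1397
step 2: x_pred=-1.1818  r=3.7118  x^+=1.3942  v^+=1.1121  a^+=0.0279
step 3: x_pred=2.8406  r=1.3994  x^+=3.8118  v^+=1.3775  a^+=0.0911
step 4: x_pred=5.6496  r=-10.6696  x^+=-1.7551  v^+=-0.2564  a^+=-0.3908
step 5: x_pred=-2.4033  r=8.1233  x^+=3.2343  v^+=0.5762  a^+=-0.0239
step 6: x_pred=3.9523  r=-7.6423  x^+=-1.3515  v^+=-0.7081  a^+=-0.3690
step 7: x_pred=-2.5602  r=1.0202  x^+=-1.8522  v^+=-1.0131  a^+=-0.3229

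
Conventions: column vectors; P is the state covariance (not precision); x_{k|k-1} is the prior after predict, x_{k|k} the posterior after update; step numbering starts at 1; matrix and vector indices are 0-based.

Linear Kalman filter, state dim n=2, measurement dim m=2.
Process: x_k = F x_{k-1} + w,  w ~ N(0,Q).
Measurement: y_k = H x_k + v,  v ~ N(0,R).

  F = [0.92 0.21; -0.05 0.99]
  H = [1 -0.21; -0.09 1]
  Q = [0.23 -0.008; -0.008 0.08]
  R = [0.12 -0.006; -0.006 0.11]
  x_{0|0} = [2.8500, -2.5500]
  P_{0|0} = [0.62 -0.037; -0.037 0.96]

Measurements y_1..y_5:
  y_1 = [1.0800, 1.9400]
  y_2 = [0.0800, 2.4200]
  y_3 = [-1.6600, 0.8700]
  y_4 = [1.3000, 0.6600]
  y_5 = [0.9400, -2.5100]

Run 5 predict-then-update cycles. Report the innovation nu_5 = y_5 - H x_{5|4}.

step 1: x^-=[2.0865, -2.6670]  P^-=[0.7828 0.1298; 0.1298 1.0261]  S=[0.8936 -0.1597; -0.1597 1.1191]  K=[0.8774 0.1782; 0.0678 0.9162]  nu=[-1.5666, 4.7948]  x^+=[1.5665, 1.6195]  P^+=[0.1093 0.0242; 0.0242 0.1025]
step 2: x^-=[1.7813, 1.5250]  P^-=[0.3364 0.0301; 0.0301 0.1784]  S=[0.4516 -0.0431; -0.0431 0.2857]  K=[0.7415 0.1111; 0.0429 0.6214]  nu=[-1.3810, 1.0553]  x^+=[0.8746, 2.1215]  P^+=[0.0917 0.0160; 0.0160 0.0695]
step 3: x^-=[1.2501, 2.0565]  P^-=[0.3169 0.0167; 0.0167 0.1468]  S=[0.4363 -0.0484; -0.0484 0.2564]  K=[0.7283 0.0912; 0.0310 0.5726]  nu=[-2.4783, -1.0740]  x^+=[-0.6526, 1.3647]  P^+=[0.0897 0.0137; 0.0137 0.0640]
step 4: x^-=[-0.3138, 1.3837]  P^-=[0.3141 0.0136; 0.0136 0.1416]  S=[0.4346 -0.0502; -0.0502 0.2517]  K=[0.7261 0.0863; 0.0278 0.5633]  nu=[1.9044, -0.7519]  x^+=[1.0040, 1.0131]  P^+=[0.0894 0.0132; 0.0132 0.0630]
step 5: x^-=[1.1364, 0.9527]  P^-=[0.3135 0.0129; 0.0129 0.1406]  S=[0.4343 -0.0507; -0.0507 0.2509]  K=[0.7256 0.0853; 0.0271 0.5615]  nu=[0.0037, -3.3605]  x^+=[0.8525, -0.9340]  P^+=[0.0893 0.0131; 0.0131 0.0628]

innov = [0.0037, -3.3605]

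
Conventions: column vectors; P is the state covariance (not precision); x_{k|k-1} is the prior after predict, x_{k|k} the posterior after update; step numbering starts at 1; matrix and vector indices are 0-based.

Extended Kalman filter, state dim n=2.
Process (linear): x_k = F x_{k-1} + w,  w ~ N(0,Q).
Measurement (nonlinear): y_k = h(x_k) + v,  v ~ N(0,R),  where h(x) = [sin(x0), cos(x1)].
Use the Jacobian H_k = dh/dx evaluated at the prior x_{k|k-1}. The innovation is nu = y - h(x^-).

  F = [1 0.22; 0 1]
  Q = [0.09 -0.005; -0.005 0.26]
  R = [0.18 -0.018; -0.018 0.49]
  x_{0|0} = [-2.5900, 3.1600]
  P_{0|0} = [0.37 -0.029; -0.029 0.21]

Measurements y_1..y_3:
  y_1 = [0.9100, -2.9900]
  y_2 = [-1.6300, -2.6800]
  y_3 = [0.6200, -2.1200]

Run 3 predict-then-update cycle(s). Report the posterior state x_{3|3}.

step 1: x^-=[-1.8948, 3.1600]  P^-=[0.4574 0.0122; 0.0122 0.4700]  H_jac=[-0.3184 0.0000; 0.0000 0.0184]  S=[0.2264 -0.0181; -0.0181 0.4902]  K=[-0.6452 -0.0233; -0.0158 0.0171]  nu=[1.8580, -1.9902]  x^+=[-3.0471, 3.0967]  P^+=[0.3635 0.0099; 0.0099 0.4698]
step 2: x^-=[-2.3658, 3.0967]  P^-=[0.4805 0.1082; 0.1082 0.7298]  H_jac=[-0.7139 0.0000; 0.0000 -0.0449]  S=[0.4249 -0.0145; -0.0145 0.4915]  K=[-0.8085 -0.0338; -0.1843 -0.0721]  nu=[-0.9297, -1.6810]  x^+=[-1.5573, 3.3893]  P^+=[0.2030 0.0447; 0.0447 0.7132]
step 3: x^-=[-0.8117, 3.3893]  P^-=[0.3472 0.1966; 0.1966 0.9732]  H_jac=[0.6883 0.0000; 0.0000 0.2452]  S=[0.3445 0.0152; 0.0152 0.5485]  K=[0.6907 0.0688; 0.3740 0.4247]  nu=[1.3454, -1.1505]  x^+=[0.0385, 3.4040]  P^+=[0.1788 0.0867; 0.0867 0.8213]

x_post = [0.0385, 3.4040]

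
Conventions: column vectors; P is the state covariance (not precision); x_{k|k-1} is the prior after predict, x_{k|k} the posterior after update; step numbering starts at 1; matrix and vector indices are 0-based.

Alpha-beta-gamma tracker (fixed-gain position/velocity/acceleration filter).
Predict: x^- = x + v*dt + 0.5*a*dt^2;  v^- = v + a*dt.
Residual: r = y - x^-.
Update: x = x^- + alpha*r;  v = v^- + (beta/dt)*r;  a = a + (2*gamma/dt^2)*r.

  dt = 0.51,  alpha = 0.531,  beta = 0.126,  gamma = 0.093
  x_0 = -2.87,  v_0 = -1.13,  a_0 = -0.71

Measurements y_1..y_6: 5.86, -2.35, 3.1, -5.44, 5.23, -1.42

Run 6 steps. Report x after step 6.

x_post = 1.2454

step 1: x_pred=-3.5386  r=9.3986  x^+=1.4520  v^+=0.8299  a^+=6.0111
step 2: x_pred=2.6570  r=-5.0070  x^+=-0.0017  v^+=2.6585  a^+=2.4305
step 3: x_pred=1.6702  r=1.4298  x^+=2.4294  v^+=4.2513  a^+=3.4529
step 4: x_pred=5.0467  r=-10.4867  x^+=-0.5218  v^+=3.4215  a^+=-4.0462
step 5: x_pred=0.6970  r=4.5330  x^+=3.1040  v^+=2.4778  a^+=-0.8046
step 6: x_pred=4.2631  r=-5.6831  x^+=1.2454  v^+=0.6634  a^+=-4.8686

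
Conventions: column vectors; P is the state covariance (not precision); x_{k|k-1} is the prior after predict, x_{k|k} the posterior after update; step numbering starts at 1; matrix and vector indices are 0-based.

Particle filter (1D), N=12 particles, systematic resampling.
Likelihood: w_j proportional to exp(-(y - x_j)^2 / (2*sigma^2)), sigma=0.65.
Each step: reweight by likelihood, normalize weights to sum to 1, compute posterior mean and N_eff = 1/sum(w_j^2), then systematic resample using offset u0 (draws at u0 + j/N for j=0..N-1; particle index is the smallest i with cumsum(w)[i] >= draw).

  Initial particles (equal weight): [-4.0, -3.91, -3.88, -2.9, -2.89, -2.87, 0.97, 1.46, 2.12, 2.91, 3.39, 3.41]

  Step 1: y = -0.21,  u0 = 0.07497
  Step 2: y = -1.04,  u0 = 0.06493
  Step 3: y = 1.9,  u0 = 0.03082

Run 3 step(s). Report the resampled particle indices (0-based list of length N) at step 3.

step 1: w=[0.0000, 0.0000, 0.0000, 0.0008, 0.0009, 0.0010, 0.8311, 0.1592, 0.0070, 0.0000, 0.0000, 0.0000]  mean=1.0457  Neff=1.3965  idx=[6, 6, 6, 6, 6, 6, 6, 6, 6, 6, 7, 7]
step 2: w=[0.0986, 0.0986, 0.0986, 0.0986, 0.0986, 0.0986, 0.0986, 0.0986, 0.0986, 0.0986, 0.0072, 0.0072]  mean=0.9771  Neff=10.2837  idx=[0, 1, 2, 3, 4, 4, 5, 6, 7, 8, 9, 9]
step 3: w=[0.0833, 0.0833, 0.0833, 0.0833, 0.0833, 0.0833, 0.0833, 0.0833, 0.0833, 0.0833, 0.0833, 0.0833]  mean=0.9700  Neff=12.0000  idx=[0, 1, 2, 3, 4, 5, 6, 7, 8, 9, 10, 11]

resampled_idx = [0, 1, 2, 3, 4, 5, 6, 7, 8, 9, 10, 11]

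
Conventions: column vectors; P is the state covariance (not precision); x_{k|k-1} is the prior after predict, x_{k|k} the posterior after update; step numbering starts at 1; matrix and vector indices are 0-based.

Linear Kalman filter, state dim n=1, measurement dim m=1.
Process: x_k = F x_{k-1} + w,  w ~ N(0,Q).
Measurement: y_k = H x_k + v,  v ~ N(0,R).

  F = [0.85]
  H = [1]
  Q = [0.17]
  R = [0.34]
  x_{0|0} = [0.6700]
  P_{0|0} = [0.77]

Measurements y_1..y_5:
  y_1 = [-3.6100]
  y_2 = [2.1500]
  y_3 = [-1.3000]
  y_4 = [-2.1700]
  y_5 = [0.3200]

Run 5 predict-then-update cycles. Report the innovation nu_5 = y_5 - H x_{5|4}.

innov = [1.3777]

step 1: x^-=[0.5695]  P^-=[0.7263]  S=[1.0663]  K=[0.6811]  nu=[-4.1795]  x^+=[-2.2774]  P^+=[0.2316]
step 2: x^-=[-1.9358]  P^-=[0.3373]  S=[0.6773]  K=[0.4980]  nu=[4.0858]  x^+=[0.0991]  P^+=[0.1693]
step 3: x^-=[0.0842]  P^-=[0.2923]  S=[0.6323]  K=[0.4623]  nu=[-1.3842]  x^+=[-0.5557]  P^+=[0.1572]
step 4: x^-=[-0.4724]  P^-=[0.2836]  S=[0.6236]  K=[0.4548]  nu=[-1.6976]  x^+=[-1.2444]  P^+=[0.1546]
step 5: x^-=[-1.0577]  P^-=[0.2817]  S=[0.6217]  K=[0.4531]  nu=[1.3777]  x^+=[-0.4334]  P^+=[0.1541]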